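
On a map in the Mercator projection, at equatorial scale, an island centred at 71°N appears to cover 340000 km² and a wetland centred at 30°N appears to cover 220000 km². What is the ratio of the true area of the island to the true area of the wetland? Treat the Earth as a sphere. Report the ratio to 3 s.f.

0.218

On Mercator the areal scale is sec²φ, so true area = apparent × cos²φ.
True area of island: 340000 × cos²(71°) = 340000 × 0.1060 = 36040 km².
True area of wetland: 220000 × cos²(30°) = 220000 × 0.7500 = 165000 km².
Ratio = 36040 / 165000 ≈ 0.218.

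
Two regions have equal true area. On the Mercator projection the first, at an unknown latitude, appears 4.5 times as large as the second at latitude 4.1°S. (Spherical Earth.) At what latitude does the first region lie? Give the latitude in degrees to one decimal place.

62.0°

On Mercator, (apparent₁)/(apparent₂) = sec²φ₁ / sec²φ₂ when true areas are equal.
cos²φ₂ / cos²φ₁ = 4.5  ⇒  cos φ₁ = cos 4.1° / √4.5 = 0.9974/2.121 = 0.4702.
φ₁ = arccos(0.4702) ≈ 62.0°.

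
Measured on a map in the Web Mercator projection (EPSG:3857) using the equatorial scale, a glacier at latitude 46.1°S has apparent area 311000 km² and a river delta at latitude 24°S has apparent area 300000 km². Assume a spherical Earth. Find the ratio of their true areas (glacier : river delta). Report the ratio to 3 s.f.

0.597

On Mercator the areal scale is sec²φ, so true area = apparent × cos²φ.
True area of glacier: 311000 × cos²(46.1°) = 311000 × 0.4808 = 149500 km².
True area of river delta: 300000 × cos²(24°) = 300000 × 0.8346 = 250400 km².
Ratio = 149500 / 250400 ≈ 0.597.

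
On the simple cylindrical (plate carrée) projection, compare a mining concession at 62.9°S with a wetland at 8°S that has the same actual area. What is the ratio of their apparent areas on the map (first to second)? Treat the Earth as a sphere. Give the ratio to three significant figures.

Plate carrée maps x = Rλ, y = Rφ. The meridian scale is h = 1 and the parallel scale is k = 1/cos φ = sec φ.
Areal scale at 62.9°: h·k = 1.000 × 2.195 = 2.195.
Areal scale at 8°: h·k = 1.000 × 1.010 = 1.010.
Ratio = 2.195/1.010 ≈ 2.17.

2.17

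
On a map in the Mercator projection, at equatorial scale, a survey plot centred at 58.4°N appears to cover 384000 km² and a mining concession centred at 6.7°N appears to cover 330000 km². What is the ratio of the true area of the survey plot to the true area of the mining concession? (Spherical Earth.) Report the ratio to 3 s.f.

On Mercator the areal scale is sec²φ, so true area = apparent × cos²φ.
True area of survey plot: 384000 × cos²(58.4°) = 384000 × 0.2746 = 105400 km².
True area of mining concession: 330000 × cos²(6.7°) = 330000 × 0.9864 = 325500 km².
Ratio = 105400 / 325500 ≈ 0.324.

0.324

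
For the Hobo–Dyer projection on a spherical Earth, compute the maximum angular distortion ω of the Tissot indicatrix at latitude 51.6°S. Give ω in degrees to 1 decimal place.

The Hobo–Dyer projection is cylindrical equal-area with φ₀ = 37.5°. A cylindrical equal-area projection with standard parallel φ₀ has meridian scale h = cos φ / cos φ₀ and parallel scale k = cos φ₀ / cos φ (so areas are preserved, h·k = 1).
At 51.6°: h = 0.7829, k = 1.277; principal scales a = 1.277, b = 0.7829.
sin(ω/2) = (a − b)/(a + b) = 0.4943/2.060 = 0.2399, so ω = 2 arcsin(0.2399) ≈ 27.8°.

27.8°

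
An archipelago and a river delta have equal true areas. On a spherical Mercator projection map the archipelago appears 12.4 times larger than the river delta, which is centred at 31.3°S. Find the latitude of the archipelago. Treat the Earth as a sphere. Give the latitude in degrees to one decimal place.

On Mercator, (apparent₁)/(apparent₂) = sec²φ₁ / sec²φ₂ when true areas are equal.
cos²φ₂ / cos²φ₁ = 12.4  ⇒  cos φ₁ = cos 31.3° / √12.4 = 0.8545/3.521 = 0.2427.
φ₁ = arccos(0.2427) ≈ 76.0°.

76.0°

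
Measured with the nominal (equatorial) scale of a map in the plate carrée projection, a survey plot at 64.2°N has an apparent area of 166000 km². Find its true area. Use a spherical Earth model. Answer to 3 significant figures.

For the equirectangular projection with φ₀ = 0 (plate carrée), h = 1 along meridians and k = sec φ along parallels.
Areal scale = h·k = 1 × sec φ; at 64.2°, h = 1.000, k = 2.298, so h·k = 2.298.
True area = apparent / (areal scale) = 166000 / 2.298 ≈ 72200 km².

72200 km²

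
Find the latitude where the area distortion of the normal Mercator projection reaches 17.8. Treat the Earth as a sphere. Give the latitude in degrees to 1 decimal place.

Mercator areal scale is sec²φ.
sec²φ = 17.8  ⇒  cos²φ = 0.05618  ⇒  cos φ = 0.2370.
φ = arccos(0.2370) ≈ 76.3°.

76.3°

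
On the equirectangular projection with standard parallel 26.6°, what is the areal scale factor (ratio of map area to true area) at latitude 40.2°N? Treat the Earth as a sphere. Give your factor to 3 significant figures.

1.17

With standard parallel φ₀ = 26.6°, the equirectangular projection gives x = Rλ cos φ₀, y = Rφ, so h = 1 and k = cos 26.6° / cos φ.
Areal scale = h·k = 1 × cos φ₀ / cos φ; at 40.2°, h = 1.000, k = 1.171, so h·k = 1.171.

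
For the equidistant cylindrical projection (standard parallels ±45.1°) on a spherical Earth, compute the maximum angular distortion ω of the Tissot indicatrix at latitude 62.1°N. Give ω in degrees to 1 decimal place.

23.4°

With standard parallel φ₀ = 45.1°, the equirectangular projection gives x = Rλ cos φ₀, y = Rφ, so h = 1 and k = cos 45.1° / cos φ.
At 62.1°: h = 1.000, k = 1.508; principal scales a = 1.508, b = 1.000.
sin(ω/2) = (a − b)/(a + b) = 0.5085/2.508 = 0.2027, so ω = 2 arcsin(0.2027) ≈ 23.4°.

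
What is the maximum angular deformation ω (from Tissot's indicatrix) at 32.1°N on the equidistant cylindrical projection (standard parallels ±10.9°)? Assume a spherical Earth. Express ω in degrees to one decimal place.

8.5°

In the equirectangular projection with standard parallel φ₀ = 10.9° (x = Rλ cos φ₀, y = Rφ), meridians are true-scale (h = 1) and the parallel scale is k = cos φ₀ / cos φ.
At 32.1°: h = 1.000, k = 1.159; principal scales a = 1.159, b = 1.000.
sin(ω/2) = (a − b)/(a + b) = 0.1592/2.159 = 0.07372, so ω = 2 arcsin(0.07372) ≈ 8.5°.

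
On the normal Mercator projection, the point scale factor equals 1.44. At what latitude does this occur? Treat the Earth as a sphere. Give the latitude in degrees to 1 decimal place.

Mercator scale is k = sec φ = 1/cos φ.
1/cos φ = 1.44  ⇒  cos φ = 0.6944  ⇒  φ = arccos(0.6944) ≈ 46.0°.

46.0°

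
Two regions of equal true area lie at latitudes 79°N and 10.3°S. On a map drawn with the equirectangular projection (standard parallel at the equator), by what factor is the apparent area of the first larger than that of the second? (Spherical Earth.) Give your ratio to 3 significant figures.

In the plate carrée (x = Rλ, y = Rφ), meridians are true-scale (h = 1) and parallels are stretched by k = sec φ.
Areal scale at 79°: h·k = 1.000 × 5.241 = 5.241.
Areal scale at 10.3°: h·k = 1.000 × 1.016 = 1.016.
Ratio = 5.241/1.016 ≈ 5.16.

5.16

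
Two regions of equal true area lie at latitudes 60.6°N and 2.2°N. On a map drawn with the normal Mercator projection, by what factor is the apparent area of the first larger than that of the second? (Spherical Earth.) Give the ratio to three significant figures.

On Mercator, area is exaggerated by sec²φ = 1/cos²φ.
At 60.6°: sec²(60.6°) = 1/0.4909² = 4.150.
At 2.2°: sec²(2.2°) = 1/0.9993² = 1.001.
Ratio = 4.150/1.001 = cos²(2.2°)/cos²(60.6°) ≈ 4.14.

4.14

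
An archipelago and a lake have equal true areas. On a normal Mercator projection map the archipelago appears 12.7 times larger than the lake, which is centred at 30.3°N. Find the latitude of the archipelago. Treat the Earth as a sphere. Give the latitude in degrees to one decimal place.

76.0°

For equal true areas on Mercator, apparent areas scale as sec²φ, so the ratio is cos²φ₂ / cos²φ₁.
cos²φ₂ / cos²φ₁ = 12.7  ⇒  cos φ₁ = cos 30.3° / √12.7 = 0.8634/3.564 = 0.2423.
φ₁ = arccos(0.2423) ≈ 76.0°.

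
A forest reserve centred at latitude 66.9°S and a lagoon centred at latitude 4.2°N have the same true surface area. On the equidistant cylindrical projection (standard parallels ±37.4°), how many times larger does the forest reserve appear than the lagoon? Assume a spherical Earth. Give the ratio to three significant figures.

In the equirectangular projection with standard parallel φ₀ = 37.4° (x = Rλ cos φ₀, y = Rφ), meridians are true-scale (h = 1) and the parallel scale is k = cos φ₀ / cos φ.
Areal scale at 66.9°: h·k = 1.000 × 2.025 = 2.025.
Areal scale at 4.2°: h·k = 1.000 × 0.7966 = 0.7966.
Ratio = 2.025/0.7966 ≈ 2.54.

2.54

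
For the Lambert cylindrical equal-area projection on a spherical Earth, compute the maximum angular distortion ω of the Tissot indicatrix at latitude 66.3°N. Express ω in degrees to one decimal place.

92.4°

The Lambert cylindrical equal-area projection is the cylindrical equal-area projection with its standard parallel at the equator (φ₀ = 0). A cylindrical equal-area projection with standard parallel φ₀ has meridian scale h = cos φ / cos φ₀ and parallel scale k = cos φ₀ / cos φ (so areas are preserved, h·k = 1).
At 66.3°: h = 0.4019, k = 2.488; principal scales a = 2.488, b = 0.4019.
sin(ω/2) = (a − b)/(a + b) = 2.086/2.890 = 0.7218, so ω = 2 arcsin(0.7218) ≈ 92.4°.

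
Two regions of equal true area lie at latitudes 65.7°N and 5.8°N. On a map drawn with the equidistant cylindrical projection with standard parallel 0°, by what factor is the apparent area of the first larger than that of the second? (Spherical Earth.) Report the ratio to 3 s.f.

In the plate carrée (x = Rλ, y = Rφ), meridians are true-scale (h = 1) and parallels are stretched by k = sec φ.
Areal scale at 65.7°: h·k = 1.000 × 2.430 = 2.430.
Areal scale at 5.8°: h·k = 1.000 × 1.005 = 1.005.
Ratio = 2.430/1.005 ≈ 2.42.

2.42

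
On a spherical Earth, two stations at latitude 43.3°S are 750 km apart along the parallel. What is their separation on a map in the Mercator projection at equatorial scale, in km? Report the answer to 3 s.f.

Mercator is conformal, so the point scale is isotropic: h = k = sec φ = 1/cos φ.
Along the parallel, k = sec 43.3° = 1/0.7278 = 1.374.
Map distance = 750 × 1.374 ≈ 1030 km.

1030 km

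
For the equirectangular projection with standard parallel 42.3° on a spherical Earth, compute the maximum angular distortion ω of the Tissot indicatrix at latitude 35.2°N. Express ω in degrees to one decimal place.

The equidistant cylindrical projection with φ₀ = 42.3° has h = 1 (meridians true) and k = cos φ₀ / cos φ along parallels.
At 35.2°: h = 1.000, k = 0.9051; principal scales a = 1.000, b = 0.9051.
sin(ω/2) = (a − b)/(a + b) = 0.09486/1.905 = 0.04979, so ω = 2 arcsin(0.04979) ≈ 5.7°.

5.7°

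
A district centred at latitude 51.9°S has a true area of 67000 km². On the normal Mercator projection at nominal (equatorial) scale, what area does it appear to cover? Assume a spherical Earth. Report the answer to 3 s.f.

176000 km²

Mercator is conformal, so the point scale is isotropic: h = k = sec φ = 1/cos φ.
Areal scale = k² = sec²φ = 1/cos²(51.9°) = 1/0.6170² = 2.627.
Apparent area = 67000 × 2.627 ≈ 176000 km².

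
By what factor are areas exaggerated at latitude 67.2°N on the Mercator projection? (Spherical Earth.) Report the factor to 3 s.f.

The Mercator projection is conformal; its linear scale factor is the same in every direction and equals sec φ = 1/cos φ.
Areal scale = k² = sec²φ = 1/cos²(67.2°) = 1/0.3875² = 6.659.

6.66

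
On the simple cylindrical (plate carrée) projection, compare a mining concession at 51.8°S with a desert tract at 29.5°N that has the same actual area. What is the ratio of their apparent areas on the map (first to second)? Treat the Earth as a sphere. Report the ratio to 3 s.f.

1.41

For the equirectangular projection with φ₀ = 0 (plate carrée), h = 1 along meridians and k = sec φ along parallels.
Areal scale at 51.8°: h·k = 1.000 × 1.617 = 1.617.
Areal scale at 29.5°: h·k = 1.000 × 1.149 = 1.149.
Ratio = 1.617/1.149 ≈ 1.41.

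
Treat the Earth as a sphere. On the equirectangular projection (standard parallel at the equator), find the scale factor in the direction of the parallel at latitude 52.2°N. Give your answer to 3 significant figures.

Plate carrée maps x = Rλ, y = Rφ. The meridian scale is h = 1 and the parallel scale is k = 1/cos φ = sec φ.
k = 1/cos 52.2° = 1/0.6129 = 1.632.

1.63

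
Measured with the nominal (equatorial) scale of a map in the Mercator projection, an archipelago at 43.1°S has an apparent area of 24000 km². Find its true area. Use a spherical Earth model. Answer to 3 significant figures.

12800 km²

The Mercator projection is conformal; its linear scale factor is the same in every direction and equals sec φ = 1/cos φ.
Areal scale = k² = sec²φ = 1/cos²(43.1°) = 1/0.7302² = 1.876.
True area = apparent / (areal scale) = 24000 / 1.876 ≈ 12800 km².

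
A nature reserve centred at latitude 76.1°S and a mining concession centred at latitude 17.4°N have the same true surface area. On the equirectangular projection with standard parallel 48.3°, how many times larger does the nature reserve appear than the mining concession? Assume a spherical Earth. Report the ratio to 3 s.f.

3.97

In the equirectangular projection with standard parallel φ₀ = 48.3° (x = Rλ cos φ₀, y = Rφ), meridians are true-scale (h = 1) and the parallel scale is k = cos φ₀ / cos φ.
Areal scale at 76.1°: h·k = 1.000 × 2.769 = 2.769.
Areal scale at 17.4°: h·k = 1.000 × 0.6971 = 0.6971.
Ratio = 2.769/0.6971 ≈ 3.97.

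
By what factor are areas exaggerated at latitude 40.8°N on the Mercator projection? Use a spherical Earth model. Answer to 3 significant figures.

1.75

Mercator is conformal, so the point scale is isotropic: h = k = sec φ = 1/cos φ.
Areal scale = k² = sec²φ = 1/cos²(40.8°) = 1/0.7570² = 1.745.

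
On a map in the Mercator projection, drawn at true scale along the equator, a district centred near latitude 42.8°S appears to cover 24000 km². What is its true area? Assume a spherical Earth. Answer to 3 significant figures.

For Mercator, h = k = sec φ (a conformal cylindrical projection has a single point scale, 1/cos φ).
Areal scale = k² = sec²φ = 1/cos²(42.8°) = 1/0.7337² = 1.857.
True area = apparent / (areal scale) = 24000 / 1.857 ≈ 12900 km².

12900 km²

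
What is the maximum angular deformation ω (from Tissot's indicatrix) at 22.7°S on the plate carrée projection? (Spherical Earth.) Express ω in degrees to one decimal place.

4.6°

For the equirectangular projection with φ₀ = 0 (plate carrée), h = 1 along meridians and k = sec φ along parallels.
At 22.7°: h = 1.000, k = 1.084; principal scales a = 1.084, b = 1.000.
sin(ω/2) = (a − b)/(a + b) = 0.08397/2.084 = 0.04029, so ω = 2 arcsin(0.04029) ≈ 4.6°.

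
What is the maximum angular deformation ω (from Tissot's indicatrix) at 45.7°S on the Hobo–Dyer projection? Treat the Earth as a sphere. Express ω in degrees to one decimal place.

Hobo–Dyer is a cylindrical equal-area projection with standard parallels at ±37.5°. A cylindrical equal-area projection with standard parallel φ₀ has meridian scale h = cos φ / cos φ₀ and parallel scale k = cos φ₀ / cos φ (so areas are preserved, h·k = 1).
At 45.7°: h = 0.8803, k = 1.136; principal scales a = 1.136, b = 0.8803.
sin(ω/2) = (a − b)/(a + b) = 0.2556/2.016 = 0.1268, so ω = 2 arcsin(0.1268) ≈ 14.6°.

14.6°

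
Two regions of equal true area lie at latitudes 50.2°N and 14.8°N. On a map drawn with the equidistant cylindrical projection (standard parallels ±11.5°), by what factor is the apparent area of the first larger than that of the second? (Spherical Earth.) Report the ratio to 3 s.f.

1.51

The equidistant cylindrical projection with φ₀ = 11.5° has h = 1 (meridians true) and k = cos φ₀ / cos φ along parallels.
Areal scale at 50.2°: h·k = 1.000 × 1.531 = 1.531.
Areal scale at 14.8°: h·k = 1.000 × 1.014 = 1.014.
Ratio = 1.531/1.014 ≈ 1.51.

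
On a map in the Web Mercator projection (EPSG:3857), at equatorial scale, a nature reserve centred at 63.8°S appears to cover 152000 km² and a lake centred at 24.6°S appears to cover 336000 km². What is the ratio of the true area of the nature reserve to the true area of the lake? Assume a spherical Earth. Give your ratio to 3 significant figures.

Mercator's areal exaggeration is sec²φ; hence true area = (apparent area) · cos²φ.
True area of nature reserve: 152000 × cos²(63.8°) = 152000 × 0.1949 = 29630 km².
True area of lake: 336000 × cos²(24.6°) = 336000 × 0.8267 = 277800 km².
Ratio = 29630 / 277800 ≈ 0.107.

0.107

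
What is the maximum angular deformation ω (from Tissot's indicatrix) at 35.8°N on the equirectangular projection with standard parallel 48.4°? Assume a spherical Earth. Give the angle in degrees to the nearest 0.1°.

With standard parallel φ₀ = 48.4°, the equirectangular projection gives x = Rλ cos φ₀, y = Rφ, so h = 1 and k = cos 48.4° / cos φ.
At 35.8°: h = 1.000, k = 0.8186; principal scales a = 1.000, b = 0.8186.
sin(ω/2) = (a − b)/(a + b) = 0.1814/1.819 = 0.09975, so ω = 2 arcsin(0.09975) ≈ 11.5°.

11.5°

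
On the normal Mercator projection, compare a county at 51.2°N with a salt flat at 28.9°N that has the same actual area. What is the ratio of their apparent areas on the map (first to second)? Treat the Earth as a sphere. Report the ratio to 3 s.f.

Mercator areal scale is sec²φ.
At 51.2°: sec²(51.2°) = 1/0.6266² = 2.547.
At 28.9°: sec²(28.9°) = 1/0.8755² = 1.305.
Ratio = 2.547/1.305 = cos²(28.9°)/cos²(51.2°) ≈ 1.95.

1.95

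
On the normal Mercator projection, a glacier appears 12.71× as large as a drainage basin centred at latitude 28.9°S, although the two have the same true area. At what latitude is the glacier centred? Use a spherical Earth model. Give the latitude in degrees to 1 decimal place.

75.8°

On Mercator, (apparent₁)/(apparent₂) = sec²φ₁ / sec²φ₂ when true areas are equal.
cos²φ₂ / cos²φ₁ = 12.71  ⇒  cos φ₁ = cos 28.9° / √12.71 = 0.8755/3.565 = 0.2456.
φ₁ = arccos(0.2456) ≈ 75.8°.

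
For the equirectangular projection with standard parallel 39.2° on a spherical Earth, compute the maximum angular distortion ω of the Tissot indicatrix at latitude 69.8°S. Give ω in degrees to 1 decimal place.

The equidistant cylindrical projection with φ₀ = 39.2° has h = 1 (meridians true) and k = cos φ₀ / cos φ along parallels.
At 69.8°: h = 1.000, k = 2.244; principal scales a = 2.244, b = 1.000.
sin(ω/2) = (a − b)/(a + b) = 1.244/3.244 = 0.3835, so ω = 2 arcsin(0.3835) ≈ 45.1°.

45.1°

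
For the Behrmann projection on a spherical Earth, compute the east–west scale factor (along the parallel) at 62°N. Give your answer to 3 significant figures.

The Behrmann projection is cylindrical equal-area with φ₀ = 30°. For cylindrical equal-area with standard parallel φ₀, h = cos φ / cos φ₀ and k = cos φ₀ / cos φ, so h·k = 1.
k = cos 30° / cos 62° = 0.8660/0.4695 = 1.845.

1.84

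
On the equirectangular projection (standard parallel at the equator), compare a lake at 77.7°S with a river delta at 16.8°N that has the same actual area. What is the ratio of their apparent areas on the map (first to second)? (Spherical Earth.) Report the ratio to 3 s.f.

4.49

In the plate carrée (x = Rλ, y = Rφ), meridians are true-scale (h = 1) and parallels are stretched by k = sec φ.
Areal scale at 77.7°: h·k = 1.000 × 4.694 = 4.694.
Areal scale at 16.8°: h·k = 1.000 × 1.045 = 1.045.
Ratio = 4.694/1.045 ≈ 4.49.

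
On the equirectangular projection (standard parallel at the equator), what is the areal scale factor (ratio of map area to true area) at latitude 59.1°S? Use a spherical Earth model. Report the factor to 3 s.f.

For the equirectangular projection with φ₀ = 0 (plate carrée), h = 1 along meridians and k = sec φ along parallels.
Areal scale = h·k = 1 × sec φ; at 59.1°, h = 1.000, k = 1.947, so h·k = 1.947.

1.95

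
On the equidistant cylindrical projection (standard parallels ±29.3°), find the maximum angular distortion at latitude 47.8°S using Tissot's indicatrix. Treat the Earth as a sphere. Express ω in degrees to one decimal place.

The equidistant cylindrical projection with φ₀ = 29.3° has h = 1 (meridians true) and k = cos φ₀ / cos φ along parallels.
At 47.8°: h = 1.000, k = 1.298; principal scales a = 1.298, b = 1.000.
sin(ω/2) = (a − b)/(a + b) = 0.2983/2.298 = 0.1298, so ω = 2 arcsin(0.1298) ≈ 14.9°.

14.9°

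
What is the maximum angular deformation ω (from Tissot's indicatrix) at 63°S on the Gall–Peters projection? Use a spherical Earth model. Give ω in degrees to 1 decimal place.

49.2°

The Gall–Peters projection is cylindrical equal-area with φ₀ = 45°. Cylindrical equal-area (φ₀ = 45°): h = cos φ / cos 45° along meridians, k = cos 45° / cos φ along parallels; h·k = 1.
At 63°: h = 0.6420, k = 1.558; principal scales a = 1.558, b = 0.6420.
sin(ω/2) = (a − b)/(a + b) = 0.9155/2.200 = 0.4162, so ω = 2 arcsin(0.4162) ≈ 49.2°.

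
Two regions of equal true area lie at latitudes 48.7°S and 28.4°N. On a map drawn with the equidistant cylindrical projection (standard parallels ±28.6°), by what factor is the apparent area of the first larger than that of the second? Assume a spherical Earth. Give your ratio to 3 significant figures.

With standard parallel φ₀ = 28.6°, the equirectangular projection gives x = Rλ cos φ₀, y = Rφ, so h = 1 and k = cos 28.6° / cos φ.
Areal scale at 48.7°: h·k = 1.000 × 1.330 = 1.330.
Areal scale at 28.4°: h·k = 1.000 × 0.9981 = 0.9981.
Ratio = 1.330/0.9981 ≈ 1.33.

1.33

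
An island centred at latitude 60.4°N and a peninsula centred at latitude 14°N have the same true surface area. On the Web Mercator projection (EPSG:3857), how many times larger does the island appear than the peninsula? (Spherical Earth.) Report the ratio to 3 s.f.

3.86

On Mercator, area is exaggerated by sec²φ = 1/cos²φ.
At 60.4°: sec²(60.4°) = 1/0.4939² = 4.099.
At 14°: sec²(14°) = 1/0.9703² = 1.062.
Ratio = 4.099/1.062 = cos²(14°)/cos²(60.4°) ≈ 3.86.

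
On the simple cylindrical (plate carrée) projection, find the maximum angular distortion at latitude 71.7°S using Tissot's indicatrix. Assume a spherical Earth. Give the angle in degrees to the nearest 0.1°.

62.9°

For the equirectangular projection with φ₀ = 0 (plate carrée), h = 1 along meridians and k = sec φ along parallels.
At 71.7°: h = 1.000, k = 3.185; principal scales a = 3.185, b = 1.000.
sin(ω/2) = (a − b)/(a + b) = 2.185/4.185 = 0.5221, so ω = 2 arcsin(0.5221) ≈ 62.9°.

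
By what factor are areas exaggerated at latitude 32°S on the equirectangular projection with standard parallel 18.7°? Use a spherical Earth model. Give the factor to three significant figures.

With standard parallel φ₀ = 18.7°, the equirectangular projection gives x = Rλ cos φ₀, y = Rφ, so h = 1 and k = cos 18.7° / cos φ.
Areal scale = h·k = 1 × cos φ₀ / cos φ; at 32°, h = 1.000, k = 1.117, so h·k = 1.117.

1.12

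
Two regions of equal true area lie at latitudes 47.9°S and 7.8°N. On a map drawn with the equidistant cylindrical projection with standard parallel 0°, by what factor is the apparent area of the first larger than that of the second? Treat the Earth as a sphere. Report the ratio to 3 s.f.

1.48

For the equirectangular projection with φ₀ = 0 (plate carrée), h = 1 along meridians and k = sec φ along parallels.
Areal scale at 47.9°: h·k = 1.000 × 1.492 = 1.492.
Areal scale at 7.8°: h·k = 1.000 × 1.009 = 1.009.
Ratio = 1.492/1.009 ≈ 1.48.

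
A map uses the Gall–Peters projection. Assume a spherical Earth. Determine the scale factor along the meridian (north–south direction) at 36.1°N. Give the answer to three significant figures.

1.14

The Gall–Peters projection is cylindrical equal-area with φ₀ = 45°. For cylindrical equal-area with standard parallel φ₀, h = cos φ / cos φ₀ and k = cos φ₀ / cos φ, so h·k = 1.
h = cos 36.1° / cos 45° = 0.8080/0.7071 = 1.143.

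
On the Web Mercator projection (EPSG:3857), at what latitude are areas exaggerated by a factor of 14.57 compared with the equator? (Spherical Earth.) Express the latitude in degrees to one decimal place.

Mercator areal scale is sec²φ.
sec²φ = 14.57  ⇒  cos²φ = 0.06863  ⇒  cos φ = 0.2620.
φ = arccos(0.2620) ≈ 74.8°.

74.8°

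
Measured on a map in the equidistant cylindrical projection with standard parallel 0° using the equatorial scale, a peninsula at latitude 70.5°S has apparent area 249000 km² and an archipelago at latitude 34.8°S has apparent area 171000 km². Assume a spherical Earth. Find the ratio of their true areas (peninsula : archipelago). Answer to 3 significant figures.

0.592

Plate carrée has h = 1 and k = sec φ, giving areal scale sec φ; true area = (apparent area) · cos φ.
True area of peninsula: 249000 × cos(70.5°) = 249000 × 0.3338 = 83120 km².
True area of archipelago: 171000 × cos(34.8°) = 171000 × 0.8211 = 140400 km².
Ratio = 83120 / 140400 ≈ 0.592.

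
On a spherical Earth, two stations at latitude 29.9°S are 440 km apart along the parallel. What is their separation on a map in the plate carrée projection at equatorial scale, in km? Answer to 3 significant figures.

Plate carrée maps x = Rλ, y = Rφ. The meridian scale is h = 1 and the parallel scale is k = 1/cos φ = sec φ.
Along the parallel, k = sec 29.9° = 1/0.8669 = 1.154.
Map distance = 440 × 1.154 ≈ 508 km.

508 km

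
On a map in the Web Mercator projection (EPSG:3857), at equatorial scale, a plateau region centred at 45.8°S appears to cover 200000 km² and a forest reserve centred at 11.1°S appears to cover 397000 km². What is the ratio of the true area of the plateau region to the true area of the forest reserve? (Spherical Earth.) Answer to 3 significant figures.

0.254

On Mercator the areal scale is sec²φ, so true area = apparent × cos²φ.
True area of plateau region: 200000 × cos²(45.8°) = 200000 × 0.4860 = 97210 km².
True area of forest reserve: 397000 × cos²(11.1°) = 397000 × 0.9629 = 382300 km².
Ratio = 97210 / 382300 ≈ 0.254.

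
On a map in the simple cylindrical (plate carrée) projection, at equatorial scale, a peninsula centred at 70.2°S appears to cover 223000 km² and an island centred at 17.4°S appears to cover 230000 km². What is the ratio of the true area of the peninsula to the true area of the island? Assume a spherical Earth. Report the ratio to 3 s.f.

Plate carrée has h = 1 and k = sec φ, giving areal scale sec φ; true area = (apparent area) · cos φ.
True area of peninsula: 223000 × cos(70.2°) = 223000 × 0.3387 = 75540 km².
True area of island: 230000 × cos(17.4°) = 230000 × 0.9542 = 219500 km².
Ratio = 75540 / 219500 ≈ 0.344.

0.344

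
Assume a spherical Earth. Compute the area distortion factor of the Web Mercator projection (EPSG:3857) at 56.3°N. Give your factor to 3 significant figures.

Mercator is conformal, so the point scale is isotropic: h = k = sec φ = 1/cos φ.
Areal scale = k² = sec²φ = 1/cos²(56.3°) = 1/0.5548² = 3.248.

3.25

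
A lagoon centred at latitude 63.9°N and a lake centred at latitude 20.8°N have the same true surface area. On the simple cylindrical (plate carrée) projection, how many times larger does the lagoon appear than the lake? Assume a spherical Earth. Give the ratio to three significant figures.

2.12

Plate carrée maps x = Rλ, y = Rφ. The meridian scale is h = 1 and the parallel scale is k = 1/cos φ = sec φ.
Areal scale at 63.9°: h·k = 1.000 × 2.273 = 2.273.
Areal scale at 20.8°: h·k = 1.000 × 1.070 = 1.070.
Ratio = 2.273/1.070 ≈ 2.12.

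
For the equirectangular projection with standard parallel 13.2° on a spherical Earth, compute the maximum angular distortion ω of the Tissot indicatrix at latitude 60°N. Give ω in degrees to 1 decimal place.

37.5°

With standard parallel φ₀ = 13.2°, the equirectangular projection gives x = Rλ cos φ₀, y = Rφ, so h = 1 and k = cos 13.2° / cos φ.
At 60°: h = 1.000, k = 1.947; principal scales a = 1.947, b = 1.000.
sin(ω/2) = (a − b)/(a + b) = 0.9472/2.947 = 0.3214, so ω = 2 arcsin(0.3214) ≈ 37.5°.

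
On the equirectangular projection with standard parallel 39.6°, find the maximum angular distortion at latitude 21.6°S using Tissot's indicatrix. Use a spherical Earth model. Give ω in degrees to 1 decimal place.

10.7°

The equidistant cylindrical projection with φ₀ = 39.6° has h = 1 (meridians true) and k = cos φ₀ / cos φ along parallels.
At 21.6°: h = 1.000, k = 0.8287; principal scales a = 1.000, b = 0.8287.
sin(ω/2) = (a − b)/(a + b) = 0.1713/1.829 = 0.09367, so ω = 2 arcsin(0.09367) ≈ 10.7°.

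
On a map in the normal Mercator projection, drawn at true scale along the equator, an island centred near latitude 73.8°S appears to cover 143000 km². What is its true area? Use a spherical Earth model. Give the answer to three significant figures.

11100 km²

The Mercator projection is conformal; its linear scale factor is the same in every direction and equals sec φ = 1/cos φ.
Areal scale = k² = sec²φ = 1/cos²(73.8°) = 1/0.2790² = 12.85.
True area = apparent / (areal scale) = 143000 / 12.85 ≈ 11100 km².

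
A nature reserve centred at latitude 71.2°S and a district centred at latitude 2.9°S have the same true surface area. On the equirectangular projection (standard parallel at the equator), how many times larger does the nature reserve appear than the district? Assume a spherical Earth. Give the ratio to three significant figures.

For the equirectangular projection with φ₀ = 0 (plate carrée), h = 1 along meridians and k = sec φ along parallels.
Areal scale at 71.2°: h·k = 1.000 × 3.103 = 3.103.
Areal scale at 2.9°: h·k = 1.000 × 1.001 = 1.001.
Ratio = 3.103/1.001 ≈ 3.10.

3.10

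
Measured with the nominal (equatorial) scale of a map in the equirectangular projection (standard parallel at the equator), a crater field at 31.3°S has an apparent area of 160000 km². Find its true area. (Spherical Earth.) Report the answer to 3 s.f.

137000 km²

For the equirectangular projection with φ₀ = 0 (plate carrée), h = 1 along meridians and k = sec φ along parallels.
Areal scale = h·k = 1 × sec φ; at 31.3°, h = 1.000, k = 1.170, so h·k = 1.170.
True area = apparent / (areal scale) = 160000 / 1.170 ≈ 137000 km².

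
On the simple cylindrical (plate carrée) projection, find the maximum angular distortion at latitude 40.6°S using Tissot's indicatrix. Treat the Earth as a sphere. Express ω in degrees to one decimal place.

In the plate carrée (x = Rλ, y = Rφ), meridians are true-scale (h = 1) and parallels are stretched by k = sec φ.
At 40.6°: h = 1.000, k = 1.317; principal scales a = 1.317, b = 1.000.
sin(ω/2) = (a − b)/(a + b) = 0.3171/2.317 = 0.1368, so ω = 2 arcsin(0.1368) ≈ 15.7°.

15.7°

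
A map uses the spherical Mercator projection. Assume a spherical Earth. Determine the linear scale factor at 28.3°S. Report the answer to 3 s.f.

1.14

Mercator is conformal, so the point scale is isotropic: h = k = sec φ = 1/cos φ.
k = 1/cos 28.3° = 1/0.8805 = 1.136.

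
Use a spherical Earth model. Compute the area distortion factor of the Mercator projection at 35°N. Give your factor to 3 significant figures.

1.49

For Mercator, h = k = sec φ (a conformal cylindrical projection has a single point scale, 1/cos φ).
Areal scale = k² = sec²φ = 1/cos²(35°) = 1/0.8192² = 1.490.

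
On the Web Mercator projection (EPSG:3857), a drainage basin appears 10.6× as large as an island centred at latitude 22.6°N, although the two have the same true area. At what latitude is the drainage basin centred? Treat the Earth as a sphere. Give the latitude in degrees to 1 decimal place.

73.5°

On Mercator, (apparent₁)/(apparent₂) = sec²φ₁ / sec²φ₂ when true areas are equal.
cos²φ₂ / cos²φ₁ = 10.6  ⇒  cos φ₁ = cos 22.6° / √10.6 = 0.9232/3.256 = 0.2836.
φ₁ = arccos(0.2836) ≈ 73.5°.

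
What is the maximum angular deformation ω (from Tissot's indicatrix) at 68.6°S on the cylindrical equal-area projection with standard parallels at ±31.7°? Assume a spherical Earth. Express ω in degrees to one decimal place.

87.2°

For cylindrical equal-area with standard parallel φ₀, h = cos φ / cos φ₀ and k = cos φ₀ / cos φ, so h·k = 1.
At 68.6°: h = 0.4289, k = 2.332; principal scales a = 2.332, b = 0.4289.
sin(ω/2) = (a − b)/(a + b) = 1.903/2.761 = 0.6893, so ω = 2 arcsin(0.6893) ≈ 87.2°.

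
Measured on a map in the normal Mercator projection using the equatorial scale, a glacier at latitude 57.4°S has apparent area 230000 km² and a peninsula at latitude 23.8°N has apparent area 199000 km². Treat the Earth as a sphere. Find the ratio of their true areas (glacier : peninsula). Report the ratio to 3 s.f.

0.401

Since Mercator area scale is 1/cos²φ, the true area equals the apparent area multiplied by cos²φ.
True area of glacier: 230000 × cos²(57.4°) = 230000 × 0.2903 = 66760 km².
True area of peninsula: 199000 × cos²(23.8°) = 199000 × 0.8372 = 166600 km².
Ratio = 66760 / 166600 ≈ 0.401.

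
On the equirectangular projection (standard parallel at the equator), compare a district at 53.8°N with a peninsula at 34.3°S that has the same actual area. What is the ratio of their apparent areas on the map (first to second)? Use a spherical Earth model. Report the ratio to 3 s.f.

In the plate carrée (x = Rλ, y = Rφ), meridians are true-scale (h = 1) and parallels are stretched by k = sec φ.
Areal scale at 53.8°: h·k = 1.000 × 1.693 = 1.693.
Areal scale at 34.3°: h·k = 1.000 × 1.211 = 1.211.
Ratio = 1.693/1.211 ≈ 1.40.

1.40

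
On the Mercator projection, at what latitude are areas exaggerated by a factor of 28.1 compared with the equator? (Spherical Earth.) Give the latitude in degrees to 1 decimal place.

79.1°

Mercator areal scale is sec²φ.
sec²φ = 28.1  ⇒  cos²φ = 0.03559  ⇒  cos φ = 0.1886.
φ = arccos(0.1886) ≈ 79.1°.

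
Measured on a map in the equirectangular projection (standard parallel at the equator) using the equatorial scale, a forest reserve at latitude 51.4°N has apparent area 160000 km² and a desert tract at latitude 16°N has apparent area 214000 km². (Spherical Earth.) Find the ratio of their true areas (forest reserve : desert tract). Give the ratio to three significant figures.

Plate carrée has h = 1 and k = sec φ, giving areal scale sec φ; true area = (apparent area) · cos φ.
True area of forest reserve: 160000 × cos(51.4°) = 160000 × 0.6239 = 99820 km².
True area of desert tract: 214000 × cos(16°) = 214000 × 0.9613 = 205700 km².
Ratio = 99820 / 205700 ≈ 0.485.

0.485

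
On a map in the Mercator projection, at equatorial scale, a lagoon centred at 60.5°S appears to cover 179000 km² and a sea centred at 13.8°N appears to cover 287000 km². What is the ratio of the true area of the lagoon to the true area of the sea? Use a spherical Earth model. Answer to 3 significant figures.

Mercator's areal exaggeration is sec²φ; hence true area = (apparent area) · cos²φ.
True area of lagoon: 179000 × cos²(60.5°) = 179000 × 0.2425 = 43400 km².
True area of sea: 287000 × cos²(13.8°) = 287000 × 0.9431 = 270700 km².
Ratio = 43400 / 270700 ≈ 0.160.

0.160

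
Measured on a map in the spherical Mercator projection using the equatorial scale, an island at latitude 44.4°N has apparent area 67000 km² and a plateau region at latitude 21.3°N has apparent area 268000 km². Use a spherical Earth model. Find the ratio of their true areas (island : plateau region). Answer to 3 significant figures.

0.147

Mercator's areal exaggeration is sec²φ; hence true area = (apparent area) · cos²φ.
True area of island: 67000 × cos²(44.4°) = 67000 × 0.5105 = 34200 km².
True area of plateau region: 268000 × cos²(21.3°) = 268000 × 0.8680 = 232600 km².
Ratio = 34200 / 232600 ≈ 0.147.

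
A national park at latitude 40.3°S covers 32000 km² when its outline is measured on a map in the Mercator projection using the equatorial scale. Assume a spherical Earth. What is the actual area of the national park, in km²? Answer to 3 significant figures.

18600 km²

For Mercator, h = k = sec φ (a conformal cylindrical projection has a single point scale, 1/cos φ).
Areal scale = k² = sec²φ = 1/cos²(40.3°) = 1/0.7627² = 1.719.
True area = apparent / (areal scale) = 32000 / 1.719 ≈ 18600 km².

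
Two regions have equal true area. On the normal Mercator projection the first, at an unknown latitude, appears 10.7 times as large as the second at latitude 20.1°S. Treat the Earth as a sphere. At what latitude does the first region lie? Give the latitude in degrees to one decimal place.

For equal true areas on Mercator, apparent areas scale as sec²φ, so the ratio is cos²φ₂ / cos²φ₁.
cos²φ₂ / cos²φ₁ = 10.7  ⇒  cos φ₁ = cos 20.1° / √10.7 = 0.9391/3.271 = 0.2871.
φ₁ = arccos(0.2871) ≈ 73.3°.

73.3°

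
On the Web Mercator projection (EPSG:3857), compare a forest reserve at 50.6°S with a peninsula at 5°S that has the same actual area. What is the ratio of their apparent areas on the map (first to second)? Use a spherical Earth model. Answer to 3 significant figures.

Mercator is conformal with k = sec φ, so areal scale = k² = sec²φ.
At 50.6°: sec²(50.6°) = 1/0.6347² = 2.482.
At 5°: sec²(5°) = 1/0.9962² = 1.008.
Ratio = 2.482/1.008 = cos²(5°)/cos²(50.6°) ≈ 2.46.

2.46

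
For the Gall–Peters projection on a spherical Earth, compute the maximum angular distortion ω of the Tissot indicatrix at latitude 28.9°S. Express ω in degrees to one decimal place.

Gall–Peters is a cylindrical equal-area projection with standard parallels at ±45°. For cylindrical equal-area with standard parallel φ₀, h = cos φ / cos φ₀ and k = cos φ₀ / cos φ, so h·k = 1.
At 28.9°: h = 1.238, k = 0.8077; principal scales a = 1.238, b = 0.8077.
sin(ω/2) = (a − b)/(a + b) = 0.4304/2.046 = 0.2104, so ω = 2 arcsin(0.2104) ≈ 24.3°.

24.3°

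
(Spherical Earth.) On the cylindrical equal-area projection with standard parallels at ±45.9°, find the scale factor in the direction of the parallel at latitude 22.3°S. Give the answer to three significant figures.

A cylindrical equal-area projection with standard parallel φ₀ has meridian scale h = cos φ / cos φ₀ and parallel scale k = cos φ₀ / cos φ (so areas are preserved, h·k = 1).
k = cos 45.9° / cos 22.3° = 0.6959/0.9252 = 0.7522.

0.752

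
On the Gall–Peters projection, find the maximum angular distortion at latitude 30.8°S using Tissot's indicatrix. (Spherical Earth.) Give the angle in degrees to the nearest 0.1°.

22.2°

Gall–Peters is a cylindrical equal-area projection with standard parallels at ±45°. For cylindrical equal-area with standard parallel φ₀, h = cos φ / cos φ₀ and k = cos φ₀ / cos φ, so h·k = 1.
At 30.8°: h = 1.215, k = 0.8232; principal scales a = 1.215, b = 0.8232.
sin(ω/2) = (a − b)/(a + b) = 0.3915/2.038 = 0.1921, so ω = 2 arcsin(0.1921) ≈ 22.2°.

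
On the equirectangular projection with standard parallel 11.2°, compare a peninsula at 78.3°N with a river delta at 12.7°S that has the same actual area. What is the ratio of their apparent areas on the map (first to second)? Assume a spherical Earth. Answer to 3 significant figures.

4.81

The equidistant cylindrical projection with φ₀ = 11.2° has h = 1 (meridians true) and k = cos φ₀ / cos φ along parallels.
Areal scale at 78.3°: h·k = 1.000 × 4.837 = 4.837.
Areal scale at 12.7°: h·k = 1.000 × 1.006 = 1.006.
Ratio = 4.837/1.006 ≈ 4.81.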